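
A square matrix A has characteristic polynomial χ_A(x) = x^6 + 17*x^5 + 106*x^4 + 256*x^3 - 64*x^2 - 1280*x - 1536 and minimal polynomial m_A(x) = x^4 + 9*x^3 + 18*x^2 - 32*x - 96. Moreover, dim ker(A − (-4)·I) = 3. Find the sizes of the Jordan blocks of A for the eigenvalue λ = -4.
Block sizes for λ = -4: [2, 1, 1]

Step 1 — from the characteristic polynomial, algebraic multiplicity of λ = -4 is 4. From dim ker(A − (-4)·I) = 3, there are exactly 3 Jordan blocks for λ = -4.
Step 2 — from the minimal polynomial, the factor (x + 4)^2 tells us the largest block for λ = -4 has size 2.
Step 3 — with total size 4, 3 blocks, and largest block 2, the block sizes (in nonincreasing order) are [2, 1, 1].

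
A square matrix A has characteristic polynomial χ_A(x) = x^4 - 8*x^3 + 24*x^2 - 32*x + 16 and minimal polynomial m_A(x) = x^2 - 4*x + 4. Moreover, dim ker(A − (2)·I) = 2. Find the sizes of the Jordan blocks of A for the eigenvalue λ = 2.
Block sizes for λ = 2: [2, 2]

Step 1 — from the characteristic polynomial, algebraic multiplicity of λ = 2 is 4. From dim ker(A − (2)·I) = 2, there are exactly 2 Jordan blocks for λ = 2.
Step 2 — from the minimal polynomial, the factor (x − 2)^2 tells us the largest block for λ = 2 has size 2.
Step 3 — with total size 4, 2 blocks, and largest block 2, the block sizes (in nonincreasing order) are [2, 2].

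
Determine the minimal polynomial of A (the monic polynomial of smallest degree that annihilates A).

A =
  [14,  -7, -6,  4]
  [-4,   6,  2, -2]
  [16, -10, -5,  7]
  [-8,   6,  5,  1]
x^2 - 8*x + 16

The characteristic polynomial is χ_A(x) = (x - 4)^4, so the eigenvalues are known. The minimal polynomial is
  m_A(x) = Π_λ (x − λ)^{k_λ}
where k_λ is the size of the *largest* Jordan block for λ (equivalently, the smallest k with (A − λI)^k v = 0 for every generalised eigenvector v of λ).

  λ = 4: largest Jordan block has size 2, contributing (x − 4)^2

So m_A(x) = (x - 4)^2 = x^2 - 8*x + 16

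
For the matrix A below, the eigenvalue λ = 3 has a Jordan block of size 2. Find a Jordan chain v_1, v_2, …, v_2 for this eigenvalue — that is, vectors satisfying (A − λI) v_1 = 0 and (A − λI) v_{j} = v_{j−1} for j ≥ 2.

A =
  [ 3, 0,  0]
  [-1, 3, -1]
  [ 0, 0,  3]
A Jordan chain for λ = 3 of length 2:
v_1 = (0, -1, 0)ᵀ
v_2 = (1, 0, 0)ᵀ

Let N = A − (3)·I. We want v_2 with N^2 v_2 = 0 but N^1 v_2 ≠ 0; then v_{j-1} := N · v_j for j = 2, …, 2.

Pick v_2 = (1, 0, 0)ᵀ.
Then v_1 = N · v_2 = (0, -1, 0)ᵀ.

Sanity check: (A − (3)·I) v_1 = (0, 0, 0)ᵀ = 0. ✓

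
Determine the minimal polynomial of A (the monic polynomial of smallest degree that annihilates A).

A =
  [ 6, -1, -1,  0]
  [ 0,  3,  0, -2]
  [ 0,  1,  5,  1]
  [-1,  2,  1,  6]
x^3 - 15*x^2 + 75*x - 125

The characteristic polynomial is χ_A(x) = (x - 5)^4, so the eigenvalues are known. The minimal polynomial is
  m_A(x) = Π_λ (x − λ)^{k_λ}
where k_λ is the size of the *largest* Jordan block for λ (equivalently, the smallest k with (A − λI)^k v = 0 for every generalised eigenvector v of λ).

  λ = 5: largest Jordan block has size 3, contributing (x − 5)^3

So m_A(x) = (x - 5)^3 = x^3 - 15*x^2 + 75*x - 125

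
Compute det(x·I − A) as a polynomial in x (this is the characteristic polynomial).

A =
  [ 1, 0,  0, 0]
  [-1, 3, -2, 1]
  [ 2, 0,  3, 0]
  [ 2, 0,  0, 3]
x^4 - 10*x^3 + 36*x^2 - 54*x + 27

Expanding det(x·I − A) (e.g. by cofactor expansion or by noting that A is similar to its Jordan form J, which has the same characteristic polynomial as A) gives
  χ_A(x) = x^4 - 10*x^3 + 36*x^2 - 54*x + 27
which factors as (x - 3)^3*(x - 1). The eigenvalues (with algebraic multiplicities) are λ = 1 with multiplicity 1, λ = 3 with multiplicity 3.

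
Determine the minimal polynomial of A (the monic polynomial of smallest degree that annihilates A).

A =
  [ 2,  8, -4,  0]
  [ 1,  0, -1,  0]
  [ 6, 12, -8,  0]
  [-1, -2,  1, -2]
x^2 + 4*x + 4

The characteristic polynomial is χ_A(x) = (x + 2)^4, so the eigenvalues are known. The minimal polynomial is
  m_A(x) = Π_λ (x − λ)^{k_λ}
where k_λ is the size of the *largest* Jordan block for λ (equivalently, the smallest k with (A − λI)^k v = 0 for every generalised eigenvector v of λ).

  λ = -2: largest Jordan block has size 2, contributing (x + 2)^2

So m_A(x) = (x + 2)^2 = x^2 + 4*x + 4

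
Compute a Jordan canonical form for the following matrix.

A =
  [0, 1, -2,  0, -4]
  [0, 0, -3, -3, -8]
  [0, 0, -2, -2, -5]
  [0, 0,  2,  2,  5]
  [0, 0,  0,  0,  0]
J_3(0) ⊕ J_2(0)

The characteristic polynomial is
  det(x·I − A) = x^5

Eigenvalues and multiplicities (the geometric multiplicity of λ is n − rank(A − λI), which equals the number of Jordan blocks for λ):
  λ = 0: algebraic multiplicity = 5, geometric multiplicity = 2

Determining the block sizes for each eigenvalue:
  λ = 0: with am = 5 and gm = 2, the partition is not yet determined (e.g. several partitions of 5 into 2 parts exist). Let N = A − (0)·I. Computing rank(N^1) = 3, rank(N^2) = 1, rank(N^3) = 0; the number of blocks of size ≥ j is rank(N^{j−1}) − rank(N^j), giving [2, 2, 1]. So we have 1 block(s) of size 3, 1 block(s) of size 2 → block sizes [3, 2]

Assembling the blocks gives a Jordan form
J =
  [0, 1, 0, 0, 0]
  [0, 0, 1, 0, 0]
  [0, 0, 0, 0, 0]
  [0, 0, 0, 0, 1]
  [0, 0, 0, 0, 0]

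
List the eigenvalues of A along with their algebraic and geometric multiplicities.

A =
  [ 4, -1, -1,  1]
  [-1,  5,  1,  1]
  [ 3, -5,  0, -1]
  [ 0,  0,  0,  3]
λ = 3: alg = 4, geom = 2

Step 1 — factor the characteristic polynomial to read off the algebraic multiplicities:
  χ_A(x) = (x - 3)^4

Step 2 — compute geometric multiplicities via the rank-nullity identity g(λ) = n − rank(A − λI):
  rank(A − (3)·I) = 2, so dim ker(A − (3)·I) = n − 2 = 2

Summary:
  λ = 3: algebraic multiplicity = 4, geometric multiplicity = 2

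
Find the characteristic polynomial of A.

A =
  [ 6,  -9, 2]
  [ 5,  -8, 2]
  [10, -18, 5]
x^3 - 3*x^2 + 3*x - 1

Expanding det(x·I − A) (e.g. by cofactor expansion or by noting that A is similar to its Jordan form J, which has the same characteristic polynomial as A) gives
  χ_A(x) = x^3 - 3*x^2 + 3*x - 1
which factors as (x - 1)^3. The eigenvalues (with algebraic multiplicities) are λ = 1 with multiplicity 3.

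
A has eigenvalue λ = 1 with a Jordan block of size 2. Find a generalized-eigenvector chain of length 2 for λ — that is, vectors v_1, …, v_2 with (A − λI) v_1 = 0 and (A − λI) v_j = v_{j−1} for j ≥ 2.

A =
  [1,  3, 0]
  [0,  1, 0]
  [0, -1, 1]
A Jordan chain for λ = 1 of length 2:
v_1 = (3, 0, -1)ᵀ
v_2 = (0, 1, 0)ᵀ

Let N = A − (1)·I. We want v_2 with N^2 v_2 = 0 but N^1 v_2 ≠ 0; then v_{j-1} := N · v_j for j = 2, …, 2.

Pick v_2 = (0, 1, 0)ᵀ.
Then v_1 = N · v_2 = (3, 0, -1)ᵀ.

Sanity check: (A − (1)·I) v_1 = (0, 0, 0)ᵀ = 0. ✓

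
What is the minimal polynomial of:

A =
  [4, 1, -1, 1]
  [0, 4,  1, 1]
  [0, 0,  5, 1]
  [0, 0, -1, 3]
x^3 - 12*x^2 + 48*x - 64

The characteristic polynomial is χ_A(x) = (x - 4)^4, so the eigenvalues are known. The minimal polynomial is
  m_A(x) = Π_λ (x − λ)^{k_λ}
where k_λ is the size of the *largest* Jordan block for λ (equivalently, the smallest k with (A − λI)^k v = 0 for every generalised eigenvector v of λ).

  λ = 4: largest Jordan block has size 3, contributing (x − 4)^3

So m_A(x) = (x - 4)^3 = x^3 - 12*x^2 + 48*x - 64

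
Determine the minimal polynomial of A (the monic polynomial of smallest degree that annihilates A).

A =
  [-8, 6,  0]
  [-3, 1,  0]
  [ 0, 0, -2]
x^2 + 7*x + 10

The characteristic polynomial is χ_A(x) = (x + 2)^2*(x + 5), so the eigenvalues are known. The minimal polynomial is
  m_A(x) = Π_λ (x − λ)^{k_λ}
where k_λ is the size of the *largest* Jordan block for λ (equivalently, the smallest k with (A − λI)^k v = 0 for every generalised eigenvector v of λ).

  λ = -5: largest Jordan block has size 1, contributing (x + 5)
  λ = -2: largest Jordan block has size 1, contributing (x + 2)

So m_A(x) = (x + 2)*(x + 5) = x^2 + 7*x + 10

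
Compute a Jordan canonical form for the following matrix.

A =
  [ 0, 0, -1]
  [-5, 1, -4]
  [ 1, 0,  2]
J_3(1)

The characteristic polynomial is
  det(x·I − A) = x^3 - 3*x^2 + 3*x - 1 = (x - 1)^3

Eigenvalues and multiplicities (the geometric multiplicity of λ is n − rank(A − λI), which equals the number of Jordan blocks for λ):
  λ = 1: algebraic multiplicity = 3, geometric multiplicity = 1

Determining the block sizes for each eigenvalue:
  λ = 1: one block (gm = 1), so the single block has size am = 3 → block sizes [3]

Assembling the blocks gives a Jordan form
J =
  [1, 1, 0]
  [0, 1, 1]
  [0, 0, 1]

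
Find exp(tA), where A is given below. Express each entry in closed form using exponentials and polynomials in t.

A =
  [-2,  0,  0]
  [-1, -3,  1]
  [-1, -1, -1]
e^{tA} =
  [exp(-2*t), 0, 0]
  [-t*exp(-2*t), -t*exp(-2*t) + exp(-2*t), t*exp(-2*t)]
  [-t*exp(-2*t), -t*exp(-2*t), t*exp(-2*t) + exp(-2*t)]

Strategy: write A = P · J · P⁻¹ where J is a Jordan canonical form, so e^{tA} = P · e^{tJ} · P⁻¹, and e^{tJ} can be computed block-by-block.

A has Jordan form
J =
  [-2,  1,  0]
  [ 0, -2,  0]
  [ 0,  0, -2]
(up to reordering of blocks).

Per-block formulas:
  For a 1×1 block at λ = -2: exp(t · [-2]) = [e^(-2t)].
  For a 2×2 Jordan block J_2(-2): exp(t · J_2(-2)) = e^(-2t)·(I + t·N), where N is the 2×2 nilpotent shift.

After assembling e^{tJ} and conjugating by P, we get:

e^{tA} =
  [exp(-2*t), 0, 0]
  [-t*exp(-2*t), -t*exp(-2*t) + exp(-2*t), t*exp(-2*t)]
  [-t*exp(-2*t), -t*exp(-2*t), t*exp(-2*t) + exp(-2*t)]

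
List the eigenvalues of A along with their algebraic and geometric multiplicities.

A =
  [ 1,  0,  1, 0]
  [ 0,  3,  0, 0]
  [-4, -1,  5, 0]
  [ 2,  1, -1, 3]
λ = 3: alg = 4, geom = 2

Step 1 — factor the characteristic polynomial to read off the algebraic multiplicities:
  χ_A(x) = (x - 3)^4

Step 2 — compute geometric multiplicities via the rank-nullity identity g(λ) = n − rank(A − λI):
  rank(A − (3)·I) = 2, so dim ker(A − (3)·I) = n − 2 = 2

Summary:
  λ = 3: algebraic multiplicity = 4, geometric multiplicity = 2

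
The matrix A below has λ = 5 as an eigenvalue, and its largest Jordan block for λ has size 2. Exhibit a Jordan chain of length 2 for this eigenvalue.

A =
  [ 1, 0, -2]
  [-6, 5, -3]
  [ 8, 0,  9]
A Jordan chain for λ = 5 of length 2:
v_1 = (-4, -6, 8)ᵀ
v_2 = (1, 0, 0)ᵀ

Let N = A − (5)·I. We want v_2 with N^2 v_2 = 0 but N^1 v_2 ≠ 0; then v_{j-1} := N · v_j for j = 2, …, 2.

Pick v_2 = (1, 0, 0)ᵀ.
Then v_1 = N · v_2 = (-4, -6, 8)ᵀ.

Sanity check: (A − (5)·I) v_1 = (0, 0, 0)ᵀ = 0. ✓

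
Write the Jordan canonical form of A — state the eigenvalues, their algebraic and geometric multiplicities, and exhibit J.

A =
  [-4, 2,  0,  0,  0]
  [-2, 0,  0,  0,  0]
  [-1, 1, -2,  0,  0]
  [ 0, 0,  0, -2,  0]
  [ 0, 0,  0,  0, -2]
J_2(-2) ⊕ J_1(-2) ⊕ J_1(-2) ⊕ J_1(-2)

The characteristic polynomial is
  det(x·I − A) = x^5 + 10*x^4 + 40*x^3 + 80*x^2 + 80*x + 32 = (x + 2)^5

Eigenvalues and multiplicities (the geometric multiplicity of λ is n − rank(A − λI), which equals the number of Jordan blocks for λ):
  λ = -2: algebraic multiplicity = 5, geometric multiplicity = 4

Determining the block sizes for each eigenvalue:
  λ = -2: 4 blocks summing to 5 forces exactly one block of size 2 and the rest size 1 → block sizes [2, 1, 1, 1]

Assembling the blocks gives a Jordan form
J =
  [-2,  1,  0,  0,  0]
  [ 0, -2,  0,  0,  0]
  [ 0,  0, -2,  0,  0]
  [ 0,  0,  0, -2,  0]
  [ 0,  0,  0,  0, -2]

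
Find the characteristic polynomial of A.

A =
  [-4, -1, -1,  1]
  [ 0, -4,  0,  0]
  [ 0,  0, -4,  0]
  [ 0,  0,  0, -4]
x^4 + 16*x^3 + 96*x^2 + 256*x + 256

Expanding det(x·I − A) (e.g. by cofactor expansion or by noting that A is similar to its Jordan form J, which has the same characteristic polynomial as A) gives
  χ_A(x) = x^4 + 16*x^3 + 96*x^2 + 256*x + 256
which factors as (x + 4)^4. The eigenvalues (with algebraic multiplicities) are λ = -4 with multiplicity 4.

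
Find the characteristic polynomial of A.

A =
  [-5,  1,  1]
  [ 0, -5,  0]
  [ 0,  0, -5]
x^3 + 15*x^2 + 75*x + 125

Expanding det(x·I − A) (e.g. by cofactor expansion or by noting that A is similar to its Jordan form J, which has the same characteristic polynomial as A) gives
  χ_A(x) = x^3 + 15*x^2 + 75*x + 125
which factors as (x + 5)^3. The eigenvalues (with algebraic multiplicities) are λ = -5 with multiplicity 3.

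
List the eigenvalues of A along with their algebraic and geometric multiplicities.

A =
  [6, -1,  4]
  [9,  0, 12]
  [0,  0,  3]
λ = 3: alg = 3, geom = 2

Step 1 — factor the characteristic polynomial to read off the algebraic multiplicities:
  χ_A(x) = (x - 3)^3

Step 2 — compute geometric multiplicities via the rank-nullity identity g(λ) = n − rank(A − λI):
  rank(A − (3)·I) = 1, so dim ker(A − (3)·I) = n − 1 = 2

Summary:
  λ = 3: algebraic multiplicity = 3, geometric multiplicity = 2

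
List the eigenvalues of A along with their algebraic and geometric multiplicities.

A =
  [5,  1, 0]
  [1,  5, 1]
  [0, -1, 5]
λ = 5: alg = 3, geom = 1

Step 1 — factor the characteristic polynomial to read off the algebraic multiplicities:
  χ_A(x) = (x - 5)^3

Step 2 — compute geometric multiplicities via the rank-nullity identity g(λ) = n − rank(A − λI):
  rank(A − (5)·I) = 2, so dim ker(A − (5)·I) = n − 2 = 1

Summary:
  λ = 5: algebraic multiplicity = 3, geometric multiplicity = 1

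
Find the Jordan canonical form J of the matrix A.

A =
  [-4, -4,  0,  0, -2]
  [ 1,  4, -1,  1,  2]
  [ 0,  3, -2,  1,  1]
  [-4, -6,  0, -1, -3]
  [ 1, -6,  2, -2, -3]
J_1(-2) ⊕ J_2(-1) ⊕ J_2(-1)

The characteristic polynomial is
  det(x·I − A) = x^5 + 6*x^4 + 14*x^3 + 16*x^2 + 9*x + 2 = (x + 1)^4*(x + 2)

Eigenvalues and multiplicities (the geometric multiplicity of λ is n − rank(A − λI), which equals the number of Jordan blocks for λ):
  λ = -2: algebraic multiplicity = 1, geometric multiplicity = 1
  λ = -1: algebraic multiplicity = 4, geometric multiplicity = 2

Determining the block sizes for each eigenvalue:
  λ = -2: one block (gm = 1), so the single block has size am = 1 → block sizes [1]
  λ = -1: with am = 4 and gm = 2, the partition is not yet determined (e.g. several partitions of 4 into 2 parts exist). Let N = A − (-1)·I. Computing rank(N^1) = 3, rank(N^2) = 1; the number of blocks of size ≥ j is rank(N^{j−1}) − rank(N^j), giving [2, 2]. So we have 2 block(s) of size 2 → block sizes [2, 2]

Assembling the blocks gives a Jordan form
J =
  [-2,  0,  0,  0,  0]
  [ 0, -1,  1,  0,  0]
  [ 0,  0, -1,  0,  0]
  [ 0,  0,  0, -1,  1]
  [ 0,  0,  0,  0, -1]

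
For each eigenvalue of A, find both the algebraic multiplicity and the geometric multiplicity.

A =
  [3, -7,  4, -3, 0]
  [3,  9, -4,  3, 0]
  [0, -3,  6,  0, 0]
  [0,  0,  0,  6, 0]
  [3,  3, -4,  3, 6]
λ = 6: alg = 5, geom = 3

Step 1 — factor the characteristic polynomial to read off the algebraic multiplicities:
  χ_A(x) = (x - 6)^5

Step 2 — compute geometric multiplicities via the rank-nullity identity g(λ) = n − rank(A − λI):
  rank(A − (6)·I) = 2, so dim ker(A − (6)·I) = n − 2 = 3

Summary:
  λ = 6: algebraic multiplicity = 5, geometric multiplicity = 3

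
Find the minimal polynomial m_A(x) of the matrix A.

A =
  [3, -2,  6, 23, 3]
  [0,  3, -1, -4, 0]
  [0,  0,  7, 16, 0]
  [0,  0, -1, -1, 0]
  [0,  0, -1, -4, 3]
x^2 - 6*x + 9

The characteristic polynomial is χ_A(x) = (x - 3)^5, so the eigenvalues are known. The minimal polynomial is
  m_A(x) = Π_λ (x − λ)^{k_λ}
where k_λ is the size of the *largest* Jordan block for λ (equivalently, the smallest k with (A − λI)^k v = 0 for every generalised eigenvector v of λ).

  λ = 3: largest Jordan block has size 2, contributing (x − 3)^2

So m_A(x) = (x - 3)^2 = x^2 - 6*x + 9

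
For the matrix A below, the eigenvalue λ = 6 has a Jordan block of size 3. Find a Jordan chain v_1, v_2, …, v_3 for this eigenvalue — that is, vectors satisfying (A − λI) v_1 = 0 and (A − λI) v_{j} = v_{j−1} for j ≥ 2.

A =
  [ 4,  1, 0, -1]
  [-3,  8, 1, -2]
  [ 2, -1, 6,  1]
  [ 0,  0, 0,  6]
A Jordan chain for λ = 6 of length 3:
v_1 = (1, 2, -1, 0)ᵀ
v_2 = (-2, -3, 2, 0)ᵀ
v_3 = (1, 0, 0, 0)ᵀ

Let N = A − (6)·I. We want v_3 with N^3 v_3 = 0 but N^2 v_3 ≠ 0; then v_{j-1} := N · v_j for j = 3, …, 2.

Pick v_3 = (1, 0, 0, 0)ᵀ.
Then v_2 = N · v_3 = (-2, -3, 2, 0)ᵀ.
Then v_1 = N · v_2 = (1, 2, -1, 0)ᵀ.

Sanity check: (A − (6)·I) v_1 = (0, 0, 0, 0)ᵀ = 0. ✓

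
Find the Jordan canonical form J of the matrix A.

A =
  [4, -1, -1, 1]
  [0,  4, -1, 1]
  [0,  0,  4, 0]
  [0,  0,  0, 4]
J_3(4) ⊕ J_1(4)

The characteristic polynomial is
  det(x·I − A) = x^4 - 16*x^3 + 96*x^2 - 256*x + 256 = (x - 4)^4

Eigenvalues and multiplicities (the geometric multiplicity of λ is n − rank(A − λI), which equals the number of Jordan blocks for λ):
  λ = 4: algebraic multiplicity = 4, geometric multiplicity = 2

Determining the block sizes for each eigenvalue:
  λ = 4: with am = 4 and gm = 2, the partition is not yet determined (e.g. several partitions of 4 into 2 parts exist). Let N = A − (4)·I. Computing rank(N^1) = 2, rank(N^2) = 1, rank(N^3) = 0; the number of blocks of size ≥ j is rank(N^{j−1}) − rank(N^j), giving [2, 1, 1]. So we have 1 block(s) of size 3, 1 block(s) of size 1 → block sizes [3, 1]

Assembling the blocks gives a Jordan form
J =
  [4, 1, 0, 0]
  [0, 4, 1, 0]
  [0, 0, 4, 0]
  [0, 0, 0, 4]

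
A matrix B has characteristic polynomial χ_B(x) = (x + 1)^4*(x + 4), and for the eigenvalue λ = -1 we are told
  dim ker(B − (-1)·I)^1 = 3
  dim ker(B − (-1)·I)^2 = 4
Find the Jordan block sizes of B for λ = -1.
Block sizes for λ = -1: [2, 1, 1]

From the dimensions of kernels of powers, the number of Jordan blocks of size at least j is d_j − d_{j−1} where d_j = dim ker(N^j) (with d_0 = 0). Computing the differences gives [3, 1].
The number of blocks of size exactly k is (#blocks of size ≥ k) − (#blocks of size ≥ k + 1), so the partition is: 2 block(s) of size 1, 1 block(s) of size 2.
In nonincreasing order the block sizes are [2, 1, 1].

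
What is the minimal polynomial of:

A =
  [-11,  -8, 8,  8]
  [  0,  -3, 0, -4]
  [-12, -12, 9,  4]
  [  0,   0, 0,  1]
x^2 + 2*x - 3

The characteristic polynomial is χ_A(x) = (x - 1)^2*(x + 3)^2, so the eigenvalues are known. The minimal polynomial is
  m_A(x) = Π_λ (x − λ)^{k_λ}
where k_λ is the size of the *largest* Jordan block for λ (equivalently, the smallest k with (A − λI)^k v = 0 for every generalised eigenvector v of λ).

  λ = -3: largest Jordan block has size 1, contributing (x + 3)
  λ = 1: largest Jordan block has size 1, contributing (x − 1)

So m_A(x) = (x - 1)*(x + 3) = x^2 + 2*x - 3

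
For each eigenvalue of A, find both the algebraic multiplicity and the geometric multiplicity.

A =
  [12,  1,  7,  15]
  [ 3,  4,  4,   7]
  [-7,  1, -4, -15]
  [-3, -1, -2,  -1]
λ = -1: alg = 1, geom = 1; λ = 4: alg = 3, geom = 1

Step 1 — factor the characteristic polynomial to read off the algebraic multiplicities:
  χ_A(x) = (x - 4)^3*(x + 1)

Step 2 — compute geometric multiplicities via the rank-nullity identity g(λ) = n − rank(A − λI):
  rank(A − (-1)·I) = 3, so dim ker(A − (-1)·I) = n − 3 = 1
  rank(A − (4)·I) = 3, so dim ker(A − (4)·I) = n − 3 = 1

Summary:
  λ = -1: algebraic multiplicity = 1, geometric multiplicity = 1
  λ = 4: algebraic multiplicity = 3, geometric multiplicity = 1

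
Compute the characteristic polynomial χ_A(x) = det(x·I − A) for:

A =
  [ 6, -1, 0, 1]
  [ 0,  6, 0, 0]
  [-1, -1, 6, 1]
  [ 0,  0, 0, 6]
x^4 - 24*x^3 + 216*x^2 - 864*x + 1296

Expanding det(x·I − A) (e.g. by cofactor expansion or by noting that A is similar to its Jordan form J, which has the same characteristic polynomial as A) gives
  χ_A(x) = x^4 - 24*x^3 + 216*x^2 - 864*x + 1296
which factors as (x - 6)^4. The eigenvalues (with algebraic multiplicities) are λ = 6 with multiplicity 4.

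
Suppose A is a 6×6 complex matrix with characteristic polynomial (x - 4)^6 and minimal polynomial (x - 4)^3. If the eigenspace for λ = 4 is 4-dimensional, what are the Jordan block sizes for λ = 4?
Block sizes for λ = 4: [3, 1, 1, 1]

Step 1 — from the characteristic polynomial, algebraic multiplicity of λ = 4 is 6. From dim ker(A − (4)·I) = 4, there are exactly 4 Jordan blocks for λ = 4.
Step 2 — from the minimal polynomial, the factor (x − 4)^3 tells us the largest block for λ = 4 has size 3.
Step 3 — with total size 6, 4 blocks, and largest block 3, the block sizes (in nonincreasing order) are [3, 1, 1, 1].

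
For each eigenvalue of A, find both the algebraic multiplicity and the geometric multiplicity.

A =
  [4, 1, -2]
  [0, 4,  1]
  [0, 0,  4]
λ = 4: alg = 3, geom = 1

Step 1 — factor the characteristic polynomial to read off the algebraic multiplicities:
  χ_A(x) = (x - 4)^3

Step 2 — compute geometric multiplicities via the rank-nullity identity g(λ) = n − rank(A − λI):
  rank(A − (4)·I) = 2, so dim ker(A − (4)·I) = n − 2 = 1

Summary:
  λ = 4: algebraic multiplicity = 3, geometric multiplicity = 1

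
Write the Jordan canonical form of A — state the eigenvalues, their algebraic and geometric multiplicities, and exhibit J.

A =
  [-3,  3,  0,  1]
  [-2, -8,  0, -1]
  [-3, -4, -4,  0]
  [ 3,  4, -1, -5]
J_3(-5) ⊕ J_1(-5)

The characteristic polynomial is
  det(x·I − A) = x^4 + 20*x^3 + 150*x^2 + 500*x + 625 = (x + 5)^4

Eigenvalues and multiplicities (the geometric multiplicity of λ is n − rank(A − λI), which equals the number of Jordan blocks for λ):
  λ = -5: algebraic multiplicity = 4, geometric multiplicity = 2

Determining the block sizes for each eigenvalue:
  λ = -5: with am = 4 and gm = 2, the partition is not yet determined (e.g. several partitions of 4 into 2 parts exist). Let N = A − (-5)·I. Computing rank(N^1) = 2, rank(N^2) = 1, rank(N^3) = 0; the number of blocks of size ≥ j is rank(N^{j−1}) − rank(N^j), giving [2, 1, 1]. So we have 1 block(s) of size 3, 1 block(s) of size 1 → block sizes [3, 1]

Assembling the blocks gives a Jordan form
J =
  [-5,  1,  0,  0]
  [ 0, -5,  1,  0]
  [ 0,  0, -5,  0]
  [ 0,  0,  0, -5]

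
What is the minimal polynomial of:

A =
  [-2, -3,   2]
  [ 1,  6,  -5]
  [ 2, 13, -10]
x^3 + 6*x^2 + 12*x + 8

The characteristic polynomial is χ_A(x) = (x + 2)^3, so the eigenvalues are known. The minimal polynomial is
  m_A(x) = Π_λ (x − λ)^{k_λ}
where k_λ is the size of the *largest* Jordan block for λ (equivalently, the smallest k with (A − λI)^k v = 0 for every generalised eigenvector v of λ).

  λ = -2: largest Jordan block has size 3, contributing (x + 2)^3

So m_A(x) = (x + 2)^3 = x^3 + 6*x^2 + 12*x + 8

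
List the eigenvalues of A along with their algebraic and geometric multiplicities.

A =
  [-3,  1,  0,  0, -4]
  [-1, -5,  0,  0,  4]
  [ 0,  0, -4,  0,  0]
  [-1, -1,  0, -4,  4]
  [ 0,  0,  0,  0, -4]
λ = -4: alg = 5, geom = 4

Step 1 — factor the characteristic polynomial to read off the algebraic multiplicities:
  χ_A(x) = (x + 4)^5

Step 2 — compute geometric multiplicities via the rank-nullity identity g(λ) = n − rank(A − λI):
  rank(A − (-4)·I) = 1, so dim ker(A − (-4)·I) = n − 1 = 4

Summary:
  λ = -4: algebraic multiplicity = 5, geometric multiplicity = 4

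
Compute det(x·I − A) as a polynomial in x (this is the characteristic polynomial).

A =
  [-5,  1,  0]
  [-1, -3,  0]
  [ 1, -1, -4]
x^3 + 12*x^2 + 48*x + 64

Expanding det(x·I − A) (e.g. by cofactor expansion or by noting that A is similar to its Jordan form J, which has the same characteristic polynomial as A) gives
  χ_A(x) = x^3 + 12*x^2 + 48*x + 64
which factors as (x + 4)^3. The eigenvalues (with algebraic multiplicities) are λ = -4 with multiplicity 3.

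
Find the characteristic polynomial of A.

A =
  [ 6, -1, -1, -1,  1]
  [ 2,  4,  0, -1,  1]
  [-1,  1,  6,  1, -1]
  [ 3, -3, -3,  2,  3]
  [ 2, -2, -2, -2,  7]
x^5 - 25*x^4 + 250*x^3 - 1250*x^2 + 3125*x - 3125

Expanding det(x·I − A) (e.g. by cofactor expansion or by noting that A is similar to its Jordan form J, which has the same characteristic polynomial as A) gives
  χ_A(x) = x^5 - 25*x^4 + 250*x^3 - 1250*x^2 + 3125*x - 3125
which factors as (x - 5)^5. The eigenvalues (with algebraic multiplicities) are λ = 5 with multiplicity 5.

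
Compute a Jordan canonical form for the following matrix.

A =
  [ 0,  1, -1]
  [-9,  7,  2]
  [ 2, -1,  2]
J_3(3)

The characteristic polynomial is
  det(x·I − A) = x^3 - 9*x^2 + 27*x - 27 = (x - 3)^3

Eigenvalues and multiplicities (the geometric multiplicity of λ is n − rank(A − λI), which equals the number of Jordan blocks for λ):
  λ = 3: algebraic multiplicity = 3, geometric multiplicity = 1

Determining the block sizes for each eigenvalue:
  λ = 3: one block (gm = 1), so the single block has size am = 3 → block sizes [3]

Assembling the blocks gives a Jordan form
J =
  [3, 1, 0]
  [0, 3, 1]
  [0, 0, 3]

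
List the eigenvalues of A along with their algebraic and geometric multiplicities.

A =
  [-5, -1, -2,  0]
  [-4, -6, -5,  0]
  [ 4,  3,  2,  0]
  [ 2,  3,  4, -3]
λ = -3: alg = 4, geom = 2

Step 1 — factor the characteristic polynomial to read off the algebraic multiplicities:
  χ_A(x) = (x + 3)^4

Step 2 — compute geometric multiplicities via the rank-nullity identity g(λ) = n − rank(A − λI):
  rank(A − (-3)·I) = 2, so dim ker(A − (-3)·I) = n − 2 = 2

Summary:
  λ = -3: algebraic multiplicity = 4, geometric multiplicity = 2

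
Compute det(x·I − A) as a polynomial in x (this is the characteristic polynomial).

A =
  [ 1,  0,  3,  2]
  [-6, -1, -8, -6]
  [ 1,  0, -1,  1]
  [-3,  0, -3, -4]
x^4 + 5*x^3 + 9*x^2 + 7*x + 2

Expanding det(x·I − A) (e.g. by cofactor expansion or by noting that A is similar to its Jordan form J, which has the same characteristic polynomial as A) gives
  χ_A(x) = x^4 + 5*x^3 + 9*x^2 + 7*x + 2
which factors as (x + 1)^3*(x + 2). The eigenvalues (with algebraic multiplicities) are λ = -2 with multiplicity 1, λ = -1 with multiplicity 3.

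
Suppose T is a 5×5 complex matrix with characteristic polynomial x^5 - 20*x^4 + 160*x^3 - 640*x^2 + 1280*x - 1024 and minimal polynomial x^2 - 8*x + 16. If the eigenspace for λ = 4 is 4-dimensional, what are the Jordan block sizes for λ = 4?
Block sizes for λ = 4: [2, 1, 1, 1]

Step 1 — from the characteristic polynomial, algebraic multiplicity of λ = 4 is 5. From dim ker(T − (4)·I) = 4, there are exactly 4 Jordan blocks for λ = 4.
Step 2 — from the minimal polynomial, the factor (x − 4)^2 tells us the largest block for λ = 4 has size 2.
Step 3 — with total size 5, 4 blocks, and largest block 2, the block sizes (in nonincreasing order) are [2, 1, 1, 1].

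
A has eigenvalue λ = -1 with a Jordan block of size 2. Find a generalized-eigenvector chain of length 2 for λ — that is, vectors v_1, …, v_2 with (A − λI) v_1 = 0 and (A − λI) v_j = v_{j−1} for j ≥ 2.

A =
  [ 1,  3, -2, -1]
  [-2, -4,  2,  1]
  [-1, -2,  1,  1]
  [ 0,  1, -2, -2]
A Jordan chain for λ = -1 of length 2:
v_1 = (2, -2, -1, 0)ᵀ
v_2 = (1, 0, 0, 0)ᵀ

Let N = A − (-1)·I. We want v_2 with N^2 v_2 = 0 but N^1 v_2 ≠ 0; then v_{j-1} := N · v_j for j = 2, …, 2.

Pick v_2 = (1, 0, 0, 0)ᵀ.
Then v_1 = N · v_2 = (2, -2, -1, 0)ᵀ.

Sanity check: (A − (-1)·I) v_1 = (0, 0, 0, 0)ᵀ = 0. ✓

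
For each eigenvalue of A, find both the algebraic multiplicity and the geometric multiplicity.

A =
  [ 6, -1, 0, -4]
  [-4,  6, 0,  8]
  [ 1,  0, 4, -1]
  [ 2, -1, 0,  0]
λ = 4: alg = 4, geom = 2

Step 1 — factor the characteristic polynomial to read off the algebraic multiplicities:
  χ_A(x) = (x - 4)^4

Step 2 — compute geometric multiplicities via the rank-nullity identity g(λ) = n − rank(A − λI):
  rank(A − (4)·I) = 2, so dim ker(A − (4)·I) = n − 2 = 2

Summary:
  λ = 4: algebraic multiplicity = 4, geometric multiplicity = 2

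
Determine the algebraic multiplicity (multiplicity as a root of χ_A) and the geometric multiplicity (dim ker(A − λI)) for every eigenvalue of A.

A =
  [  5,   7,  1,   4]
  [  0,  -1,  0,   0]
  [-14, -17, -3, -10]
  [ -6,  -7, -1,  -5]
λ = -1: alg = 4, geom = 2

Step 1 — factor the characteristic polynomial to read off the algebraic multiplicities:
  χ_A(x) = (x + 1)^4

Step 2 — compute geometric multiplicities via the rank-nullity identity g(λ) = n − rank(A − λI):
  rank(A − (-1)·I) = 2, so dim ker(A − (-1)·I) = n − 2 = 2

Summary:
  λ = -1: algebraic multiplicity = 4, geometric multiplicity = 2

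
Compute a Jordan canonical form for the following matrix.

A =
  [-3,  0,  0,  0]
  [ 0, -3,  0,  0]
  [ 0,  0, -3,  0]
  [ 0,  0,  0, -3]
J_1(-3) ⊕ J_1(-3) ⊕ J_1(-3) ⊕ J_1(-3)

The characteristic polynomial is
  det(x·I − A) = x^4 + 12*x^3 + 54*x^2 + 108*x + 81 = (x + 3)^4

Eigenvalues and multiplicities (the geometric multiplicity of λ is n − rank(A − λI), which equals the number of Jordan blocks for λ):
  λ = -3: algebraic multiplicity = 4, geometric multiplicity = 4

Determining the block sizes for each eigenvalue:
  λ = -3: gm = am = 4, so every block has size 1 → block sizes [1, 1, 1, 1]

Assembling the blocks gives a Jordan form
J =
  [-3,  0,  0,  0]
  [ 0, -3,  0,  0]
  [ 0,  0, -3,  0]
  [ 0,  0,  0, -3]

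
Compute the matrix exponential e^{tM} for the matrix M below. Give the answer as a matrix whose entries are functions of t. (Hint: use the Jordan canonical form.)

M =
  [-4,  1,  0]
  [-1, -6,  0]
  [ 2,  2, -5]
e^{tM} =
  [t*exp(-5*t) + exp(-5*t), t*exp(-5*t), 0]
  [-t*exp(-5*t), -t*exp(-5*t) + exp(-5*t), 0]
  [2*t*exp(-5*t), 2*t*exp(-5*t), exp(-5*t)]

Strategy: write M = P · J · P⁻¹ where J is a Jordan canonical form, so e^{tM} = P · e^{tJ} · P⁻¹, and e^{tJ} can be computed block-by-block.

M has Jordan form
J =
  [-5,  1,  0]
  [ 0, -5,  0]
  [ 0,  0, -5]
(up to reordering of blocks).

Per-block formulas:
  For a 2×2 Jordan block J_2(-5): exp(t · J_2(-5)) = e^(-5t)·(I + t·N), where N is the 2×2 nilpotent shift.
  For a 1×1 block at λ = -5: exp(t · [-5]) = [e^(-5t)].

After assembling e^{tJ} and conjugating by P, we get:

e^{tM} =
  [t*exp(-5*t) + exp(-5*t), t*exp(-5*t), 0]
  [-t*exp(-5*t), -t*exp(-5*t) + exp(-5*t), 0]
  [2*t*exp(-5*t), 2*t*exp(-5*t), exp(-5*t)]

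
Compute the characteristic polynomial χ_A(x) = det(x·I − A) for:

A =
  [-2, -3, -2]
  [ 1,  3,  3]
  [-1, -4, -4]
x^3 + 3*x^2 + 3*x + 1

Expanding det(x·I − A) (e.g. by cofactor expansion or by noting that A is similar to its Jordan form J, which has the same characteristic polynomial as A) gives
  χ_A(x) = x^3 + 3*x^2 + 3*x + 1
which factors as (x + 1)^3. The eigenvalues (with algebraic multiplicities) are λ = -1 with multiplicity 3.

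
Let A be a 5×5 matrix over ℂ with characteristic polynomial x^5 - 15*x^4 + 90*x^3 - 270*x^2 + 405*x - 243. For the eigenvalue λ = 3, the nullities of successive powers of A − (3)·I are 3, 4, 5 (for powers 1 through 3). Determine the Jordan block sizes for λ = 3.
Block sizes for λ = 3: [3, 1, 1]

From the dimensions of kernels of powers, the number of Jordan blocks of size at least j is d_j − d_{j−1} where d_j = dim ker(N^j) (with d_0 = 0). Computing the differences gives [3, 1, 1].
The number of blocks of size exactly k is (#blocks of size ≥ k) − (#blocks of size ≥ k + 1), so the partition is: 2 block(s) of size 1, 1 block(s) of size 3.
In nonincreasing order the block sizes are [3, 1, 1].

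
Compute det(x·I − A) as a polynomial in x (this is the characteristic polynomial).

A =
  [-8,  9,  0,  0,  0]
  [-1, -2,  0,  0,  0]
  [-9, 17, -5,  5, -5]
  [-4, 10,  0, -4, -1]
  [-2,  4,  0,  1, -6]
x^5 + 25*x^4 + 250*x^3 + 1250*x^2 + 3125*x + 3125

Expanding det(x·I − A) (e.g. by cofactor expansion or by noting that A is similar to its Jordan form J, which has the same characteristic polynomial as A) gives
  χ_A(x) = x^5 + 25*x^4 + 250*x^3 + 1250*x^2 + 3125*x + 3125
which factors as (x + 5)^5. The eigenvalues (with algebraic multiplicities) are λ = -5 with multiplicity 5.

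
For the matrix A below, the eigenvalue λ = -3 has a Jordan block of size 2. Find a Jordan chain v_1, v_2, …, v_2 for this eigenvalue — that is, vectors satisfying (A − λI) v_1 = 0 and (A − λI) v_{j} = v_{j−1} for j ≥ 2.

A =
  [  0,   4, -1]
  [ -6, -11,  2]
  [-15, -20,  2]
A Jordan chain for λ = -3 of length 2:
v_1 = (3, -6, -15)ᵀ
v_2 = (1, 0, 0)ᵀ

Let N = A − (-3)·I. We want v_2 with N^2 v_2 = 0 but N^1 v_2 ≠ 0; then v_{j-1} := N · v_j for j = 2, …, 2.

Pick v_2 = (1, 0, 0)ᵀ.
Then v_1 = N · v_2 = (3, -6, -15)ᵀ.

Sanity check: (A − (-3)·I) v_1 = (0, 0, 0)ᵀ = 0. ✓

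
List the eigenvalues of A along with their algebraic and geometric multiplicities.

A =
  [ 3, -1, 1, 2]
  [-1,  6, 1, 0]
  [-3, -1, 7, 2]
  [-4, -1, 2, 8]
λ = 6: alg = 4, geom = 2

Step 1 — factor the characteristic polynomial to read off the algebraic multiplicities:
  χ_A(x) = (x - 6)^4

Step 2 — compute geometric multiplicities via the rank-nullity identity g(λ) = n − rank(A − λI):
  rank(A − (6)·I) = 2, so dim ker(A − (6)·I) = n − 2 = 2

Summary:
  λ = 6: algebraic multiplicity = 4, geometric multiplicity = 2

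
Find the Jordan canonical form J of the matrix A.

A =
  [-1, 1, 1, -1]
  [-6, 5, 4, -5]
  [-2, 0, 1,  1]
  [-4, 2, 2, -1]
J_2(1) ⊕ J_2(1)

The characteristic polynomial is
  det(x·I − A) = x^4 - 4*x^3 + 6*x^2 - 4*x + 1 = (x - 1)^4

Eigenvalues and multiplicities (the geometric multiplicity of λ is n − rank(A − λI), which equals the number of Jordan blocks for λ):
  λ = 1: algebraic multiplicity = 4, geometric multiplicity = 2

Determining the block sizes for each eigenvalue:
  λ = 1: with am = 4 and gm = 2, the partition is not yet determined (e.g. several partitions of 4 into 2 parts exist). Let N = A − (1)·I. Computing rank(N^1) = 2, rank(N^2) = 0; the number of blocks of size ≥ j is rank(N^{j−1}) − rank(N^j), giving [2, 2]. So we have 2 block(s) of size 2 → block sizes [2, 2]

Assembling the blocks gives a Jordan form
J =
  [1, 1, 0, 0]
  [0, 1, 0, 0]
  [0, 0, 1, 1]
  [0, 0, 0, 1]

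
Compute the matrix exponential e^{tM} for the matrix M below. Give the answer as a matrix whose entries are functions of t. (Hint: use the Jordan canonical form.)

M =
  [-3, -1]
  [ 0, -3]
e^{tM} =
  [exp(-3*t), -t*exp(-3*t)]
  [0, exp(-3*t)]

Strategy: write M = P · J · P⁻¹ where J is a Jordan canonical form, so e^{tM} = P · e^{tJ} · P⁻¹, and e^{tJ} can be computed block-by-block.

M has Jordan form
J =
  [-3,  1]
  [ 0, -3]
(up to reordering of blocks).

Per-block formulas:
  For a 2×2 Jordan block J_2(-3): exp(t · J_2(-3)) = e^(-3t)·(I + t·N), where N is the 2×2 nilpotent shift.

After assembling e^{tJ} and conjugating by P, we get:

e^{tM} =
  [exp(-3*t), -t*exp(-3*t)]
  [0, exp(-3*t)]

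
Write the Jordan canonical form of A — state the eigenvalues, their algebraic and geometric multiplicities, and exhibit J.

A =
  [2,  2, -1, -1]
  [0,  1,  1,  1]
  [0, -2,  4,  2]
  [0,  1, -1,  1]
J_3(2) ⊕ J_1(2)

The characteristic polynomial is
  det(x·I − A) = x^4 - 8*x^3 + 24*x^2 - 32*x + 16 = (x - 2)^4

Eigenvalues and multiplicities (the geometric multiplicity of λ is n − rank(A − λI), which equals the number of Jordan blocks for λ):
  λ = 2: algebraic multiplicity = 4, geometric multiplicity = 2

Determining the block sizes for each eigenvalue:
  λ = 2: with am = 4 and gm = 2, the partition is not yet determined (e.g. several partitions of 4 into 2 parts exist). Let N = A − (2)·I. Computing rank(N^1) = 2, rank(N^2) = 1, rank(N^3) = 0; the number of blocks of size ≥ j is rank(N^{j−1}) − rank(N^j), giving [2, 1, 1]. So we have 1 block(s) of size 3, 1 block(s) of size 1 → block sizes [3, 1]

Assembling the blocks gives a Jordan form
J =
  [2, 1, 0, 0]
  [0, 2, 1, 0]
  [0, 0, 2, 0]
  [0, 0, 0, 2]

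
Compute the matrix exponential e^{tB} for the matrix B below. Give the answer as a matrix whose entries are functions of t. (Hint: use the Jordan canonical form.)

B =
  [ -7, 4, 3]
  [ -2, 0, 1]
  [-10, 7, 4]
e^{tB} =
  [-t^2*exp(-t) - 6*t*exp(-t) + exp(-t), t^2*exp(-t)/2 + 4*t*exp(-t), t^2*exp(-t)/2 + 3*t*exp(-t)]
  [-2*t*exp(-t), t*exp(-t) + exp(-t), t*exp(-t)]
  [-2*t^2*exp(-t) - 10*t*exp(-t), t^2*exp(-t) + 7*t*exp(-t), t^2*exp(-t) + 5*t*exp(-t) + exp(-t)]

Strategy: write B = P · J · P⁻¹ where J is a Jordan canonical form, so e^{tB} = P · e^{tJ} · P⁻¹, and e^{tJ} can be computed block-by-block.

B has Jordan form
J =
  [-1,  1,  0]
  [ 0, -1,  1]
  [ 0,  0, -1]
(up to reordering of blocks).

Per-block formulas:
  For a 3×3 Jordan block J_3(-1): exp(t · J_3(-1)) = e^(-1t)·(I + t·N + (t^2/2)·N^2), where N is the 3×3 nilpotent shift.

After assembling e^{tJ} and conjugating by P, we get:

e^{tB} =
  [-t^2*exp(-t) - 6*t*exp(-t) + exp(-t), t^2*exp(-t)/2 + 4*t*exp(-t), t^2*exp(-t)/2 + 3*t*exp(-t)]
  [-2*t*exp(-t), t*exp(-t) + exp(-t), t*exp(-t)]
  [-2*t^2*exp(-t) - 10*t*exp(-t), t^2*exp(-t) + 7*t*exp(-t), t^2*exp(-t) + 5*t*exp(-t) + exp(-t)]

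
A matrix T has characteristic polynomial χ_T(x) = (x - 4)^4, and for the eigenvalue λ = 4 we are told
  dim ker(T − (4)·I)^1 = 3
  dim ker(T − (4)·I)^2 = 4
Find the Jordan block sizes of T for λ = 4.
Block sizes for λ = 4: [2, 1, 1]

From the dimensions of kernels of powers, the number of Jordan blocks of size at least j is d_j − d_{j−1} where d_j = dim ker(N^j) (with d_0 = 0). Computing the differences gives [3, 1].
The number of blocks of size exactly k is (#blocks of size ≥ k) − (#blocks of size ≥ k + 1), so the partition is: 2 block(s) of size 1, 1 block(s) of size 2.
In nonincreasing order the block sizes are [2, 1, 1].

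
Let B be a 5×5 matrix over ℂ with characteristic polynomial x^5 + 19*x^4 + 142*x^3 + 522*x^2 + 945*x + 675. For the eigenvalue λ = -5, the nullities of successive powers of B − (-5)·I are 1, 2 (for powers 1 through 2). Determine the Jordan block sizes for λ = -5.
Block sizes for λ = -5: [2]

From the dimensions of kernels of powers, the number of Jordan blocks of size at least j is d_j − d_{j−1} where d_j = dim ker(N^j) (with d_0 = 0). Computing the differences gives [1, 1].
The number of blocks of size exactly k is (#blocks of size ≥ k) − (#blocks of size ≥ k + 1), so the partition is: 1 block(s) of size 2.
In nonincreasing order the block sizes are [2].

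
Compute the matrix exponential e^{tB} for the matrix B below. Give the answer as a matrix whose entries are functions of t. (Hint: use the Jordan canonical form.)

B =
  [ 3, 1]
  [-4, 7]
e^{tB} =
  [-2*t*exp(5*t) + exp(5*t), t*exp(5*t)]
  [-4*t*exp(5*t), 2*t*exp(5*t) + exp(5*t)]

Strategy: write B = P · J · P⁻¹ where J is a Jordan canonical form, so e^{tB} = P · e^{tJ} · P⁻¹, and e^{tJ} can be computed block-by-block.

B has Jordan form
J =
  [5, 1]
  [0, 5]
(up to reordering of blocks).

Per-block formulas:
  For a 2×2 Jordan block J_2(5): exp(t · J_2(5)) = e^(5t)·(I + t·N), where N is the 2×2 nilpotent shift.

After assembling e^{tJ} and conjugating by P, we get:

e^{tB} =
  [-2*t*exp(5*t) + exp(5*t), t*exp(5*t)]
  [-4*t*exp(5*t), 2*t*exp(5*t) + exp(5*t)]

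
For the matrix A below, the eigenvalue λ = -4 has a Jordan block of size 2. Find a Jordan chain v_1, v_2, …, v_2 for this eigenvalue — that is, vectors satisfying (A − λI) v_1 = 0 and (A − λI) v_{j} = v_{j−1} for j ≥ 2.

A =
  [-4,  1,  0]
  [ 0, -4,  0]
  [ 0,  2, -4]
A Jordan chain for λ = -4 of length 2:
v_1 = (1, 0, 2)ᵀ
v_2 = (0, 1, 0)ᵀ

Let N = A − (-4)·I. We want v_2 with N^2 v_2 = 0 but N^1 v_2 ≠ 0; then v_{j-1} := N · v_j for j = 2, …, 2.

Pick v_2 = (0, 1, 0)ᵀ.
Then v_1 = N · v_2 = (1, 0, 2)ᵀ.

Sanity check: (A − (-4)·I) v_1 = (0, 0, 0)ᵀ = 0. ✓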